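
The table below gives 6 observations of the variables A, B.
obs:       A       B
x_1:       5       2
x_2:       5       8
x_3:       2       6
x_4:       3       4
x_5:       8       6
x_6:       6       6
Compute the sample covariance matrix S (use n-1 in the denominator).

Step 1 — column means:
  mean(A) = (5 + 5 + 2 + 3 + 8 + 6) / 6 = 29/6 = 4.8333
  mean(B) = (2 + 8 + 6 + 4 + 6 + 6) / 6 = 32/6 = 5.3333

Step 2 — sample covariance S[i,j] = (1/(n-1)) · Σ_k (x_{k,i} - mean_i) · (x_{k,j} - mean_j), with n-1 = 5.
  S[A,A] = ((0.1667)·(0.1667) + (0.1667)·(0.1667) + (-2.8333)·(-2.8333) + (-1.8333)·(-1.8333) + (3.1667)·(3.1667) + (1.1667)·(1.1667)) / 5 = 22.8333/5 = 4.5667
  S[A,B] = ((0.1667)·(-3.3333) + (0.1667)·(2.6667) + (-2.8333)·(0.6667) + (-1.8333)·(-1.3333) + (3.1667)·(0.6667) + (1.1667)·(0.6667)) / 5 = 3.3333/5 = 0.6667
  S[B,B] = ((-3.3333)·(-3.3333) + (2.6667)·(2.6667) + (0.6667)·(0.6667) + (-1.3333)·(-1.3333) + (0.6667)·(0.6667) + (0.6667)·(0.6667)) / 5 = 21.3333/5 = 4.2667

S is symmetric (S[j,i] = S[i,j]). Assembling:

S = [[4.5667, 0.6667],
 [0.6667, 4.2667]]


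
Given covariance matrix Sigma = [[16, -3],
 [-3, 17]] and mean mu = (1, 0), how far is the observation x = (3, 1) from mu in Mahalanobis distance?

Step 1 — centre the observation: (x - mu) = (2, 1).

Step 2 — invert Sigma. det(Sigma) = 16·17 - (-3)² = 263.
  Sigma^{-1} = (1/det) · [[d, -b], [-b, a]] = [[0.0646, 0.0114],
 [0.0114, 0.0608]].

Step 3 — form the quadratic (x - mu)^T · Sigma^{-1} · (x - mu):
  Sigma^{-1} · (x - mu) = (0.1407, 0.0837).
  (x - mu)^T · [Sigma^{-1} · (x - mu)] = (2)·(0.1407) + (1)·(0.0837) = 0.365.

Step 4 — take square root: d = √(0.365) ≈ 0.6042.

d(x, mu) = √(0.365) ≈ 0.6042


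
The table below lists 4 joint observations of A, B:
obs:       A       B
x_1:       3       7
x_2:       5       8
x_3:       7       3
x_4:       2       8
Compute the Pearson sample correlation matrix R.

Step 1 — column means:
  mean(A) = (3 + 5 + 7 + 2) / 4 = 17/4 = 4.25
  mean(B) = (7 + 8 + 3 + 8) / 4 = 26/4 = 6.5

Step 2 — sample variances and covariances s[i,j] = (1/(n-1)) · Σ_k (x_{k,i} - mean_i) · (x_{k,j} - mean_j), with n-1 = 3:
  s[A,A] = ((-1.25)·(-1.25) + (0.75)·(0.75) + (2.75)·(2.75) + (-2.25)·(-2.25)) / 3 = 14.75/3 = 4.9167
  s[A,B] = ((-1.25)·(0.5) + (0.75)·(1.5) + (2.75)·(-3.5) + (-2.25)·(1.5)) / 3 = -12.5/3 = -4.1667
  s[B,B] = ((0.5)·(0.5) + (1.5)·(1.5) + (-3.5)·(-3.5) + (1.5)·(1.5)) / 3 = 17/3 = 5.6667
  Sample standard deviations s_i = √(s[i,i]):
  s(A) = √(4.9167) = 2.2174
  s(B) = √(5.6667) = 2.3805

Step 3 — r_{ij} = s_{ij} / (s_i · s_j):
  r[A,A] = 1 (diagonal).
  r[A,B] = -4.1667 / (2.2174 · 2.3805) = -4.1667 / 5.2784 = -0.7894
  r[B,B] = 1 (diagonal).

R is symmetric with unit diagonal. Assembling:

R = [[1, -0.7894],
 [-0.7894, 1]]


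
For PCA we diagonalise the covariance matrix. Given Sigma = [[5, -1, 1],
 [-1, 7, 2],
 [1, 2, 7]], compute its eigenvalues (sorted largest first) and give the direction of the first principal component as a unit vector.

Step 1 — characteristic polynomial p(λ) = det(λI - Sigma) = λ³ - tr·λ² + c_1·λ - det, where tr = trace, c_1 = sum of the principal 2×2 minors, det = det(Sigma):
  tr = 5 + 7 + 7 = 19,
  c_1 = (5·7 - (-1)²) + (5·7 - (1)²) + (7·7 - (2)²) = 34 + 34 + 45 = 113,
  det = 5·(7·7 - (2)²) - (-1)·((-1)·7 - (2)·(1)) + (1)·((-1)·(2) - 7·(1)) = 5·(45) - (-1)·(-9) + (1)·(-9) = 207.
  So p(λ) = λ³ - 19λ² + 113λ - 207.
Step 2 — look for an integer root (rational root theorem: any rational root is an integer divisor of 207). Testing λ = 9:
  p(9) = 729 - 1539 + 1017 - 207 = 0  ✓
  Dividing out (λ - 9): p(λ) = (λ - 9)(λ² - 10λ + 23).
Step 3 — remaining eigenvalues from the quadratic λ² - 10λ + 23 = 0:
  Δ = 10² - 4·23 = 100 - 92 = 8,  λ = (10 ± √8)/2 = (10 ± 2.8284)/2 ≈ 6.4142 or 3.5858.
  Sorted: λ_1 = 9,  λ_2 = 6.4142,  λ_3 = 3.5858  (check: sum = 19 = tr ✓).

Step 4 — unit eigenvector for λ_1 = 9: v spans the null space of (Sigma - λ_1 I), whose rows are
  r_1 = (-4, -1, 1),  r_2 = (-1, -2, 2),  r_3 = (1, 2, -2).
  v is orthogonal to every row, so take v ∝ r_1 × r_2 = ((-1)·(2) - (1)·(-2), (1)·(-1) - (-4)·(2), (-4)·(-2) - (-1)·(-1)) = (0, 7, 7).
  Rescale (divide by 7): u = (0, 1, 1).
  ||u|| = √((0)² + (1)² + (1)²) = √(2) ≈ 1.4142,  v_1 = u/||u|| ≈ (0, 0.7071, 0.7071) (||v_1|| = 1).

λ_1 = 9,  λ_2 = 6.4142,  λ_3 = 3.5858;  v_1 ≈ (0, 0.7071, 0.7071)


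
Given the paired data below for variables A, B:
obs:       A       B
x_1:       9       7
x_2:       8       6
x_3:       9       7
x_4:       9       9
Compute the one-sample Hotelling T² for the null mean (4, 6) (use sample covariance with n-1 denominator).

Step 1 — sample mean vector:
  mean(A) = (9 + 8 + 9 + 9) / 4 = 35/4 = 8.75
  mean(B) = (7 + 6 + 7 + 9) / 4 = 29/4 = 7.25
  x̄ = (8.75, 7.25),  deviation x̄ - mu_0 = (8.75, 7.25) - (4, 6) = (4.75, 1.25).

Step 2 — sample covariance matrix, S[i,j] = (1/(n-1)) · Σ_k (x_{k,i} - mean_i) · (x_{k,j} - mean_j), divisor n-1 = 3:
  S[A,A] = ((0.25)·(0.25) + (-0.75)·(-0.75) + (0.25)·(0.25) + (0.25)·(0.25)) / 3 = 0.75/3 = 0.25
  S[A,B] = ((0.25)·(-0.25) + (-0.75)·(-1.25) + (0.25)·(-0.25) + (0.25)·(1.75)) / 3 = 1.25/3 = 0.4167
  S[B,B] = ((-0.25)·(-0.25) + (-1.25)·(-1.25) + (-0.25)·(-0.25) + (1.75)·(1.75)) / 3 = 4.75/3 = 1.5833
  S = [[0.25, 0.4167],
 [0.4167, 1.5833]].

Step 3 — invert S. det(S) = 0.25·1.5833 - (0.4167)² = 0.2222.
  S^{-1} = (1/det) · [[d, -b], [-b, a]] = [[7.125, -1.875],
 [-1.875, 1.125]].

Step 4 — quadratic form (x̄ - mu_0)^T · S^{-1} · (x̄ - mu_0):
  S^{-1} · (x̄ - mu_0) = (31.5, -7.5),
  (x̄ - mu_0)^T · [...] = (4.75)·(31.5) + (1.25)·(-7.5) = 140.25.

Step 5 — scale by n: T² = 4 · 140.25 = 561.

T² ≈ 561


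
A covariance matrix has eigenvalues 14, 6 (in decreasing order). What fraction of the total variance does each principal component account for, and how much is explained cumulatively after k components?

Step 1 — total variance = trace(Sigma) = Σ λ_i = 14 + 6 = 20.

Step 2 — fraction explained by component i = λ_i / Σ λ:
  PC1: 14/20 = 0.7
  PC2: 6/20 = 0.3

Step 3 — cumulative fraction after k components = (λ_1 + ... + λ_k) / Σ λ:
  k = 1: 14/20 = 0.7
  k = 2: (14 + 6)/20 = 20/20 = 1

Summary (fraction, with percent):

explained: PC1 0.7 (70%), PC2 0.3 (30%);  cumulative: 0.7, 1


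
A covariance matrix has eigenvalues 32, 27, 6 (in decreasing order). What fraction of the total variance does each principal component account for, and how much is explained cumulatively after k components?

Step 1 — total variance = trace(Sigma) = Σ λ_i = 32 + 27 + 6 = 65.

Step 2 — fraction explained by component i = λ_i / Σ λ:
  PC1: 32/65 = 0.4923
  PC2: 27/65 = 0.4154
  PC3: 6/65 = 0.0923

Step 3 — cumulative fraction after k components = (λ_1 + ... + λ_k) / Σ λ:
  k = 1: 32/65 = 0.4923
  k = 2: (32 + 27)/65 = 59/65 = 0.9077
  k = 3: (32 + 27 + 6)/65 = 65/65 = 1

Summary (fraction, with percent):

explained: PC1 0.4923 (49.23%), PC2 0.4154 (41.54%), PC3 0.0923 (9.23%);  cumulative: 0.4923, 0.9077, 1


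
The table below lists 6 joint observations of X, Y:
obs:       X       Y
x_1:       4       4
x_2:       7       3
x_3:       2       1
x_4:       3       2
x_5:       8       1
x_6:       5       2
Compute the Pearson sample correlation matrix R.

Step 1 — column means:
  mean(X) = (4 + 7 + 2 + 3 + 8 + 5) / 6 = 29/6 = 4.8333
  mean(Y) = (4 + 3 + 1 + 2 + 1 + 2) / 6 = 13/6 = 2.1667

Step 2 — sample variances and covariances s[i,j] = (1/(n-1)) · Σ_k (x_{k,i} - mean_i) · (x_{k,j} - mean_j), with n-1 = 5:
  s[X,X] = ((-0.8333)·(-0.8333) + (2.1667)·(2.1667) + (-2.8333)·(-2.8333) + (-1.8333)·(-1.8333) + (3.1667)·(3.1667) + (0.1667)·(0.1667)) / 5 = 26.8333/5 = 5.3667
  s[X,Y] = ((-0.8333)·(1.8333) + (2.1667)·(0.8333) + (-2.8333)·(-1.1667) + (-1.8333)·(-0.1667) + (3.1667)·(-1.1667) + (0.1667)·(-0.1667)) / 5 = 0.1667/5 = 0.0333
  s[Y,Y] = ((1.8333)·(1.8333) + (0.8333)·(0.8333) + (-1.1667)·(-1.1667) + (-0.1667)·(-0.1667) + (-1.1667)·(-1.1667) + (-0.1667)·(-0.1667)) / 5 = 6.8333/5 = 1.3667
  Sample standard deviations s_i = √(s[i,i]):
  s(X) = √(5.3667) = 2.3166
  s(Y) = √(1.3667) = 1.169

Step 3 — r_{ij} = s_{ij} / (s_i · s_j):
  r[X,X] = 1 (diagonal).
  r[X,Y] = 0.0333 / (2.3166 · 1.169) = 0.0333 / 2.7082 = 0.0123
  r[Y,Y] = 1 (diagonal).

R is symmetric with unit diagonal. Assembling:

R = [[1, 0.0123],
 [0.0123, 1]]


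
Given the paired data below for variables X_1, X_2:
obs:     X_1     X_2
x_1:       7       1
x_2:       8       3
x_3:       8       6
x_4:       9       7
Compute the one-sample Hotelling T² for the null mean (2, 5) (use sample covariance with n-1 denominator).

Step 1 — sample mean vector:
  mean(X_1) = (7 + 8 + 8 + 9) / 4 = 32/4 = 8
  mean(X_2) = (1 + 3 + 6 + 7) / 4 = 17/4 = 4.25
  x̄ = (8, 4.25),  deviation x̄ - mu_0 = (8, 4.25) - (2, 5) = (6, -0.75).

Step 2 — sample covariance matrix, S[i,j] = (1/(n-1)) · Σ_k (x_{k,i} - mean_i) · (x_{k,j} - mean_j), divisor n-1 = 3:
  S[X_1,X_1] = ((-1)·(-1) + (0)·(0) + (0)·(0) + (1)·(1)) / 3 = 2/3 = 0.6667
  S[X_1,X_2] = ((-1)·(-3.25) + (0)·(-1.25) + (0)·(1.75) + (1)·(2.75)) / 3 = 6/3 = 2
  S[X_2,X_2] = ((-3.25)·(-3.25) + (-1.25)·(-1.25) + (1.75)·(1.75) + (2.75)·(2.75)) / 3 = 22.75/3 = 7.5833
  S = [[0.6667, 2],
 [2, 7.5833]].

Step 3 — invert S. det(S) = 0.6667·7.5833 - (2)² = 1.0556.
  S^{-1} = (1/det) · [[d, -b], [-b, a]] = [[7.1842, -1.8947],
 [-1.8947, 0.6316]].

Step 4 — quadratic form (x̄ - mu_0)^T · S^{-1} · (x̄ - mu_0):
  S^{-1} · (x̄ - mu_0) = (44.5263, -11.8421),
  (x̄ - mu_0)^T · [...] = (6)·(44.5263) + (-0.75)·(-11.8421) = 276.0395.

Step 5 — scale by n: T² = 4 · 276.0395 = 1104.1579.

T² ≈ 1104.1579


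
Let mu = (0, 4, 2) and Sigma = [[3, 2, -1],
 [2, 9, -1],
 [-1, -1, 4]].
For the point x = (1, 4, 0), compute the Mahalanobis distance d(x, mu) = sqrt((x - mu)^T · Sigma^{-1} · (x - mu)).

Step 1 — centre the observation: (x - mu) = (1, 0, -2).

Step 2 — invert Sigma (cofactor / det for 3×3, or solve directly):
  Sigma^{-1} = [[0.4167, -0.0833, 0.0833],
 [-0.0833, 0.131, 0.0119],
 [0.0833, 0.0119, 0.2738]].

Step 3 — form the quadratic (x - mu)^T · Sigma^{-1} · (x - mu):
  Sigma^{-1} · (x - mu) = (0.25, -0.1071, -0.4643).
  (x - mu)^T · [Sigma^{-1} · (x - mu)] = (1)·(0.25) + (0)·(-0.1071) + (-2)·(-0.4643) = 1.1786.

Step 4 — take square root: d = √(1.1786) ≈ 1.0856.

d(x, mu) = √(1.1786) ≈ 1.0856


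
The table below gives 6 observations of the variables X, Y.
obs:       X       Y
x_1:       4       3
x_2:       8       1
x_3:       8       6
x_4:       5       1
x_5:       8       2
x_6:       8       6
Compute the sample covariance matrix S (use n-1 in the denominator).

Step 1 — column means:
  mean(X) = (4 + 8 + 8 + 5 + 8 + 8) / 6 = 41/6 = 6.8333
  mean(Y) = (3 + 1 + 6 + 1 + 2 + 6) / 6 = 19/6 = 3.1667

Step 2 — sample covariance S[i,j] = (1/(n-1)) · Σ_k (x_{k,i} - mean_i) · (x_{k,j} - mean_j), with n-1 = 5.
  S[X,X] = ((-2.8333)·(-2.8333) + (1.1667)·(1.1667) + (1.1667)·(1.1667) + (-1.8333)·(-1.8333) + (1.1667)·(1.1667) + (1.1667)·(1.1667)) / 5 = 16.8333/5 = 3.3667
  S[X,Y] = ((-2.8333)·(-0.1667) + (1.1667)·(-2.1667) + (1.1667)·(2.8333) + (-1.8333)·(-2.1667) + (1.1667)·(-1.1667) + (1.1667)·(2.8333)) / 5 = 7.1667/5 = 1.4333
  S[Y,Y] = ((-0.1667)·(-0.1667) + (-2.1667)·(-2.1667) + (2.8333)·(2.8333) + (-2.1667)·(-2.1667) + (-1.1667)·(-1.1667) + (2.8333)·(2.8333)) / 5 = 26.8333/5 = 5.3667

S is symmetric (S[j,i] = S[i,j]). Assembling:

S = [[3.3667, 1.4333],
 [1.4333, 5.3667]]


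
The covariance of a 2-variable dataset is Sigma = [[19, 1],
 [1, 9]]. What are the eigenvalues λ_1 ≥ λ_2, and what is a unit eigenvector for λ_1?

Step 1 — characteristic polynomial of 2×2 Sigma:
  det(Sigma - λI) = λ² - trace · λ + det = 0.
  trace = 19 + 9 = 28, det = 19·9 - (1)² = 170.
Step 2 — discriminant:
  Δ = trace² - 4·det = 784 - 680 = 104.
Step 3 — eigenvalues:
  λ = (trace ± √Δ)/2 = (28 ± 10.198)/2,
  λ_1 = 19.099,  λ_2 = 8.901.

Step 4 — unit eigenvector for λ_1: solve (Sigma - λ_1 I)v = 0. First row:
  (19 - 19.099)·v_x + (1)·v_y = 0, i.e. (-0.099)·v_x + (1)·v_y = 0,
  so v ∝ (b, λ_1 - a) = (1, 0.099) = u.
  ||u|| = √((1)² + (0.099)²) = √(1.0098) ≈ 1.0049,
  v_1 = u/||u|| ≈ (0.9951, 0.0985) (||v_1|| = 1).

λ_1 = 19.099,  λ_2 = 8.901;  v_1 ≈ (0.9951, 0.0985)


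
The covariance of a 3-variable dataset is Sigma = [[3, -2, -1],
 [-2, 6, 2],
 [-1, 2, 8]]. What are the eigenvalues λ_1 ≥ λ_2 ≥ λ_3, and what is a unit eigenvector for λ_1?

Step 1 — characteristic polynomial p(λ) = det(λI - Sigma) = λ³ - tr·λ² + c_1·λ - det, where tr = trace, c_1 = sum of the principal 2×2 minors, det = det(Sigma):
  tr = 3 + 6 + 8 = 17,
  c_1 = (3·6 - (-2)²) + (3·8 - (-1)²) + (6·8 - (2)²) = 14 + 23 + 44 = 81,
  det = 3·(6·8 - (2)²) - (-2)·((-2)·8 - (2)·(-1)) + (-1)·((-2)·(2) - 6·(-1)) = 3·(44) - (-2)·(-14) + (-1)·(2) = 102.
  So p(λ) = λ³ - 17λ² + 81λ - 102.
Step 2 — look for an integer root (rational root theorem: any rational root is an integer divisor of 102). Testing λ = 2:
  p(2) = 8 - 68 + 162 - 102 = 0  ✓
  Dividing out (λ - 2): p(λ) = (λ - 2)(λ² - 15λ + 51).
Step 3 — remaining eigenvalues from the quadratic λ² - 15λ + 51 = 0:
  Δ = 15² - 4·51 = 225 - 204 = 21,  λ = (15 ± √21)/2 = (15 ± 4.5826)/2 ≈ 9.7913 or 5.2087.
  Sorted: λ_1 = 9.7913,  λ_2 = 5.2087,  λ_3 = 2  (check: sum = 17 = tr ✓).

Step 4 — unit eigenvector for λ_1 ≈ 9.7913: v spans the null space of (Sigma - λ_1 I), whose rows are
  r_1 = (-6.7913, -2, -1),  r_2 = (-2, -3.7913, 2),  r_3 = (-1, 2, -1.7913).
  v is orthogonal to every row, so take v ∝ r_1 × r_2 = ((-2)·(2) - (-1)·(-3.7913), (-1)·(-2) - (-6.7913)·(2), (-6.7913)·(-3.7913) - (-2)·(-2)) ≈ (-7.7913, 15.5826, 21.7477).
  Rescale (multiply by -1 so the first nonzero entry is positive): u = (7.7913, -15.5826, -21.7477).
  ||u|| = √((7.7913)² + (-15.5826)² + (-21.7477)²) = √(776.4845) ≈ 27.8655,  v_1 = u/||u|| ≈ (0.2796, -0.5592, -0.7805) (||v_1|| = 1).

λ_1 = 9.7913,  λ_2 = 5.2087,  λ_3 = 2;  v_1 ≈ (0.2796, -0.5592, -0.7805)


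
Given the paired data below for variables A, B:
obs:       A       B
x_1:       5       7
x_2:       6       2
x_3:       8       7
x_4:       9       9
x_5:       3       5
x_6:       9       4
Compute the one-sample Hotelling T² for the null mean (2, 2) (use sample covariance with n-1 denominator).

Step 1 — sample mean vector:
  mean(A) = (5 + 6 + 8 + 9 + 3 + 9) / 6 = 40/6 = 6.6667
  mean(B) = (7 + 2 + 7 + 9 + 5 + 4) / 6 = 34/6 = 5.6667
  x̄ = (6.6667, 5.6667),  deviation x̄ - mu_0 = (6.6667, 5.6667) - (2, 2) = (4.6667, 3.6667).

Step 2 — sample covariance matrix, S[i,j] = (1/(n-1)) · Σ_k (x_{k,i} - mean_i) · (x_{k,j} - mean_j), divisor n-1 = 5:
  S[A,A] = ((-1.6667)·(-1.6667) + (-0.6667)·(-0.6667) + (1.3333)·(1.3333) + (2.3333)·(2.3333) + (-3.6667)·(-3.6667) + (2.3333)·(2.3333)) / 5 = 29.3333/5 = 5.8667
  S[A,B] = ((-1.6667)·(1.3333) + (-0.6667)·(-3.6667) + (1.3333)·(1.3333) + (2.3333)·(3.3333) + (-3.6667)·(-0.6667) + (2.3333)·(-1.6667)) / 5 = 8.3333/5 = 1.6667
  S[B,B] = ((1.3333)·(1.3333) + (-3.6667)·(-3.6667) + (1.3333)·(1.3333) + (3.3333)·(3.3333) + (-0.6667)·(-0.6667) + (-1.6667)·(-1.6667)) / 5 = 31.3333/5 = 6.2667
  S = [[5.8667, 1.6667],
 [1.6667, 6.2667]].

Step 3 — invert S. det(S) = 5.8667·6.2667 - (1.6667)² = 33.9867.
  S^{-1} = (1/det) · [[d, -b], [-b, a]] = [[0.1844, -0.049],
 [-0.049, 0.1726]].

Step 4 — quadratic form (x̄ - mu_0)^T · S^{-1} · (x̄ - mu_0):
  S^{-1} · (x̄ - mu_0) = (0.6807, 0.4041),
  (x̄ - mu_0)^T · [...] = (4.6667)·(0.6807) + (3.6667)·(0.4041) = 4.658.

Step 5 — scale by n: T² = 6 · 4.658 = 27.9482.

T² ≈ 27.9482


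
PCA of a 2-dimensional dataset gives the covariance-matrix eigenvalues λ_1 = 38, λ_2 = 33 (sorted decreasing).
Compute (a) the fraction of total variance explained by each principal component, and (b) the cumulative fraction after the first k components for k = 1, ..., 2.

Step 1 — total variance = trace(Sigma) = Σ λ_i = 38 + 33 = 71.

Step 2 — fraction explained by component i = λ_i / Σ λ:
  PC1: 38/71 = 0.5352
  PC2: 33/71 = 0.4648

Step 3 — cumulative fraction after k components = (λ_1 + ... + λ_k) / Σ λ:
  k = 1: 38/71 = 0.5352
  k = 2: (38 + 33)/71 = 71/71 = 1

Summary (fraction, with percent):

explained: PC1 0.5352 (53.52%), PC2 0.4648 (46.48%);  cumulative: 0.5352, 1


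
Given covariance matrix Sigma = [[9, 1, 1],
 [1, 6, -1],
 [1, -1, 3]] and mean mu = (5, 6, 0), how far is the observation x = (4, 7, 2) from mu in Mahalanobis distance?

Step 1 — centre the observation: (x - mu) = (-1, 1, 2).

Step 2 — invert Sigma (cofactor / det for 3×3, or solve directly):
  Sigma^{-1} = [[0.1197, -0.0282, -0.0493],
 [-0.0282, 0.1831, 0.0704],
 [-0.0493, 0.0704, 0.3732]].

Step 3 — form the quadratic (x - mu)^T · Sigma^{-1} · (x - mu):
  Sigma^{-1} · (x - mu) = (-0.2465, 0.3521, 0.8662).
  (x - mu)^T · [Sigma^{-1} · (x - mu)] = (-1)·(-0.2465) + (1)·(0.3521) + (2)·(0.8662) = 2.331.

Step 4 — take square root: d = √(2.331) ≈ 1.5268.

d(x, mu) = √(2.331) ≈ 1.5268


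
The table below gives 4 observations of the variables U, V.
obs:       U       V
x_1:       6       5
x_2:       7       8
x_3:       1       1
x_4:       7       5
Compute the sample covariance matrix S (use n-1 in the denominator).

Step 1 — column means:
  mean(U) = (6 + 7 + 1 + 7) / 4 = 21/4 = 5.25
  mean(V) = (5 + 8 + 1 + 5) / 4 = 19/4 = 4.75

Step 2 — sample covariance S[i,j] = (1/(n-1)) · Σ_k (x_{k,i} - mean_i) · (x_{k,j} - mean_j), with n-1 = 3.
  S[U,U] = ((0.75)·(0.75) + (1.75)·(1.75) + (-4.25)·(-4.25) + (1.75)·(1.75)) / 3 = 24.75/3 = 8.25
  S[U,V] = ((0.75)·(0.25) + (1.75)·(3.25) + (-4.25)·(-3.75) + (1.75)·(0.25)) / 3 = 22.25/3 = 7.4167
  S[V,V] = ((0.25)·(0.25) + (3.25)·(3.25) + (-3.75)·(-3.75) + (0.25)·(0.25)) / 3 = 24.75/3 = 8.25

S is symmetric (S[j,i] = S[i,j]). Assembling:

S = [[8.25, 7.4167],
 [7.4167, 8.25]]


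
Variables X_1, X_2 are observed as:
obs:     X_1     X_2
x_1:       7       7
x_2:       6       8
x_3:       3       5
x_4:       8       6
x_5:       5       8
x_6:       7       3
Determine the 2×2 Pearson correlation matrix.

Step 1 — column means:
  mean(X_1) = (7 + 6 + 3 + 8 + 5 + 7) / 6 = 36/6 = 6
  mean(X_2) = (7 + 8 + 5 + 6 + 8 + 3) / 6 = 37/6 = 6.1667

Step 2 — sample variances and covariances s[i,j] = (1/(n-1)) · Σ_k (x_{k,i} - mean_i) · (x_{k,j} - mean_j), with n-1 = 5:
  s[X_1,X_1] = ((1)·(1) + (0)·(0) + (-3)·(-3) + (2)·(2) + (-1)·(-1) + (1)·(1)) / 5 = 16/5 = 3.2
  s[X_1,X_2] = ((1)·(0.8333) + (0)·(1.8333) + (-3)·(-1.1667) + (2)·(-0.1667) + (-1)·(1.8333) + (1)·(-3.1667)) / 5 = -1/5 = -0.2
  s[X_2,X_2] = ((0.8333)·(0.8333) + (1.8333)·(1.8333) + (-1.1667)·(-1.1667) + (-0.1667)·(-0.1667) + (1.8333)·(1.8333) + (-3.1667)·(-3.1667)) / 5 = 18.8333/5 = 3.7667
  Sample standard deviations s_i = √(s[i,i]):
  s(X_1) = √(3.2) = 1.7889
  s(X_2) = √(3.7667) = 1.9408

Step 3 — r_{ij} = s_{ij} / (s_i · s_j):
  r[X_1,X_1] = 1 (diagonal).
  r[X_1,X_2] = -0.2 / (1.7889 · 1.9408) = -0.2 / 3.4718 = -0.0576
  r[X_2,X_2] = 1 (diagonal).

R is symmetric with unit diagonal. Assembling:

R = [[1, -0.0576],
 [-0.0576, 1]]


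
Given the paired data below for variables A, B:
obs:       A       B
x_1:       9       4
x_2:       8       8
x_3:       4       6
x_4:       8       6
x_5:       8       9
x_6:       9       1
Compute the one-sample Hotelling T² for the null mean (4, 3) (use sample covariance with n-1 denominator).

Step 1 — sample mean vector:
  mean(A) = (9 + 8 + 4 + 8 + 8 + 9) / 6 = 46/6 = 7.6667
  mean(B) = (4 + 8 + 6 + 6 + 9 + 1) / 6 = 34/6 = 5.6667
  x̄ = (7.6667, 5.6667),  deviation x̄ - mu_0 = (7.6667, 5.6667) - (4, 3) = (3.6667, 2.6667).

Step 2 — sample covariance matrix, S[i,j] = (1/(n-1)) · Σ_k (x_{k,i} - mean_i) · (x_{k,j} - mean_j), divisor n-1 = 5:
  S[A,A] = ((1.3333)·(1.3333) + (0.3333)·(0.3333) + (-3.6667)·(-3.6667) + (0.3333)·(0.3333) + (0.3333)·(0.3333) + (1.3333)·(1.3333)) / 5 = 17.3333/5 = 3.4667
  S[A,B] = ((1.3333)·(-1.6667) + (0.3333)·(2.3333) + (-3.6667)·(0.3333) + (0.3333)·(0.3333) + (0.3333)·(3.3333) + (1.3333)·(-4.6667)) / 5 = -7.6667/5 = -1.5333
  S[B,B] = ((-1.6667)·(-1.6667) + (2.3333)·(2.3333) + (0.3333)·(0.3333) + (0.3333)·(0.3333) + (3.3333)·(3.3333) + (-4.6667)·(-4.6667)) / 5 = 41.3333/5 = 8.2667
  S = [[3.4667, -1.5333],
 [-1.5333, 8.2667]].

Step 3 — invert S. det(S) = 3.4667·8.2667 - (-1.5333)² = 26.3067.
  S^{-1} = (1/det) · [[d, -b], [-b, a]] = [[0.3142, 0.0583],
 [0.0583, 0.1318]].

Step 4 — quadratic form (x̄ - mu_0)^T · S^{-1} · (x̄ - mu_0):
  S^{-1} · (x̄ - mu_0) = (1.3077, 0.5651),
  (x̄ - mu_0)^T · [...] = (3.6667)·(1.3077) + (2.6667)·(0.5651) = 6.3017.

Step 5 — scale by n: T² = 6 · 6.3017 = 37.8104.

T² ≈ 37.8104


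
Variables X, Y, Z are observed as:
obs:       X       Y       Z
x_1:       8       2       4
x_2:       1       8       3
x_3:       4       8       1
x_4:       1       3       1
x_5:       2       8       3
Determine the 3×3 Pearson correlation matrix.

Step 1 — column means:
  mean(X) = (8 + 1 + 4 + 1 + 2) / 5 = 16/5 = 3.2
  mean(Y) = (2 + 8 + 8 + 3 + 8) / 5 = 29/5 = 5.8
  mean(Z) = (4 + 3 + 1 + 1 + 3) / 5 = 12/5 = 2.4

Step 2 — sample variances and covariances s[i,j] = (1/(n-1)) · Σ_k (x_{k,i} - mean_i) · (x_{k,j} - mean_j), with n-1 = 4:
  s[X,X] = ((4.8)·(4.8) + (-2.2)·(-2.2) + (0.8)·(0.8) + (-2.2)·(-2.2) + (-1.2)·(-1.2)) / 4 = 34.8/4 = 8.7
  s[X,Y] = ((4.8)·(-3.8) + (-2.2)·(2.2) + (0.8)·(2.2) + (-2.2)·(-2.8) + (-1.2)·(2.2)) / 4 = -17.8/4 = -4.45
  s[X,Z] = ((4.8)·(1.6) + (-2.2)·(0.6) + (0.8)·(-1.4) + (-2.2)·(-1.4) + (-1.2)·(0.6)) / 4 = 7.6/4 = 1.9
  s[Y,Y] = ((-3.8)·(-3.8) + (2.2)·(2.2) + (2.2)·(2.2) + (-2.8)·(-2.8) + (2.2)·(2.2)) / 4 = 36.8/4 = 9.2
  s[Y,Z] = ((-3.8)·(1.6) + (2.2)·(0.6) + (2.2)·(-1.4) + (-2.8)·(-1.4) + (2.2)·(0.6)) / 4 = -2.6/4 = -0.65
  s[Z,Z] = ((1.6)·(1.6) + (0.6)·(0.6) + (-1.4)·(-1.4) + (-1.4)·(-1.4) + (0.6)·(0.6)) / 4 = 7.2/4 = 1.8
  Sample standard deviations s_i = √(s[i,i]):
  s(X) = √(8.7) = 2.9496
  s(Y) = √(9.2) = 3.0332
  s(Z) = √(1.8) = 1.3416

Step 3 — r_{ij} = s_{ij} / (s_i · s_j):
  r[X,X] = 1 (diagonal).
  r[X,Y] = -4.45 / (2.9496 · 3.0332) = -4.45 / 8.9465 = -0.4974
  r[X,Z] = 1.9 / (2.9496 · 1.3416) = 1.9 / 3.9573 = 0.4801
  r[Y,Y] = 1 (diagonal).
  r[Y,Z] = -0.65 / (3.0332 · 1.3416) = -0.65 / 4.0694 = -0.1597
  r[Z,Z] = 1 (diagonal).

R is symmetric with unit diagonal. Assembling:

R = [[1, -0.4974, 0.4801],
 [-0.4974, 1, -0.1597],
 [0.4801, -0.1597, 1]]


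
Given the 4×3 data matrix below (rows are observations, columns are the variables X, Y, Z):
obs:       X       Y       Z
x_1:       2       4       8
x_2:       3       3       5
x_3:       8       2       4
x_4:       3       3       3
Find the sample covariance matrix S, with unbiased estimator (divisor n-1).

Step 1 — column means:
  mean(X) = (2 + 3 + 8 + 3) / 4 = 16/4 = 4
  mean(Y) = (4 + 3 + 2 + 3) / 4 = 12/4 = 3
  mean(Z) = (8 + 5 + 4 + 3) / 4 = 20/4 = 5

Step 2 — sample covariance S[i,j] = (1/(n-1)) · Σ_k (x_{k,i} - mean_i) · (x_{k,j} - mean_j), with n-1 = 3.
  S[X,X] = ((-2)·(-2) + (-1)·(-1) + (4)·(4) + (-1)·(-1)) / 3 = 22/3 = 7.3333
  S[X,Y] = ((-2)·(1) + (-1)·(0) + (4)·(-1) + (-1)·(0)) / 3 = -6/3 = -2
  S[X,Z] = ((-2)·(3) + (-1)·(0) + (4)·(-1) + (-1)·(-2)) / 3 = -8/3 = -2.6667
  S[Y,Y] = ((1)·(1) + (0)·(0) + (-1)·(-1) + (0)·(0)) / 3 = 2/3 = 0.6667
  S[Y,Z] = ((1)·(3) + (0)·(0) + (-1)·(-1) + (0)·(-2)) / 3 = 4/3 = 1.3333
  S[Z,Z] = ((3)·(3) + (0)·(0) + (-1)·(-1) + (-2)·(-2)) / 3 = 14/3 = 4.6667

S is symmetric (S[j,i] = S[i,j]). Assembling:

S = [[7.3333, -2, -2.6667],
 [-2, 0.6667, 1.3333],
 [-2.6667, 1.3333, 4.6667]]


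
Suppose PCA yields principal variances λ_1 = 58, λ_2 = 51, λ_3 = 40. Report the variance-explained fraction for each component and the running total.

Step 1 — total variance = trace(Sigma) = Σ λ_i = 58 + 51 + 40 = 149.

Step 2 — fraction explained by component i = λ_i / Σ λ:
  PC1: 58/149 = 0.3893
  PC2: 51/149 = 0.3423
  PC3: 40/149 = 0.2685

Step 3 — cumulative fraction after k components = (λ_1 + ... + λ_k) / Σ λ:
  k = 1: 58/149 = 0.3893
  k = 2: (58 + 51)/149 = 109/149 = 0.7315
  k = 3: (58 + 51 + 40)/149 = 149/149 = 1

Summary (fraction, with percent):

explained: PC1 0.3893 (38.93%), PC2 0.3423 (34.23%), PC3 0.2685 (26.85%);  cumulative: 0.3893, 0.7315, 1


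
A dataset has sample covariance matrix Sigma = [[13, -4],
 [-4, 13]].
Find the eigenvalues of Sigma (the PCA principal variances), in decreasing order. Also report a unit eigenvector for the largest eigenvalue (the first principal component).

Step 1 — characteristic polynomial of 2×2 Sigma:
  det(Sigma - λI) = λ² - trace · λ + det = 0.
  trace = 13 + 13 = 26, det = 13·13 - (-4)² = 153.
Step 2 — discriminant:
  Δ = trace² - 4·det = 676 - 612 = 64.
Step 3 — eigenvalues:
  λ = (trace ± √Δ)/2 = (26 ± 8)/2,
  λ_1 = 17,  λ_2 = 9.

Step 4 — unit eigenvector for λ_1: solve (Sigma - λ_1 I)v = 0. First row:
  (13 - 17)·v_x + (-4)·v_y = 0, i.e. (-4)·v_x + (-4)·v_y = 0,
  so v ∝ (b, λ_1 - a) = (-4, 4); multiply by -1 so the first entry is positive: u = (4, -4).
  ||u|| = √((4)² + (-4)²) = √(32) ≈ 5.6569,
  v_1 = u/||u|| ≈ (0.7071, -0.7071) (||v_1|| = 1).

λ_1 = 17,  λ_2 = 9;  v_1 ≈ (0.7071, -0.7071)


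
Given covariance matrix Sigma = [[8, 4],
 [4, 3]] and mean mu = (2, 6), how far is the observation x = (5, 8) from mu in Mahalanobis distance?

Step 1 — centre the observation: (x - mu) = (3, 2).

Step 2 — invert Sigma. det(Sigma) = 8·3 - (4)² = 8.
  Sigma^{-1} = (1/det) · [[d, -b], [-b, a]] = [[0.375, -0.5],
 [-0.5, 1]].

Step 3 — form the quadratic (x - mu)^T · Sigma^{-1} · (x - mu):
  Sigma^{-1} · (x - mu) = (0.125, 0.5).
  (x - mu)^T · [Sigma^{-1} · (x - mu)] = (3)·(0.125) + (2)·(0.5) = 1.375.

Step 4 — take square root: d = √(1.375) ≈ 1.1726.

d(x, mu) = √(1.375) ≈ 1.1726


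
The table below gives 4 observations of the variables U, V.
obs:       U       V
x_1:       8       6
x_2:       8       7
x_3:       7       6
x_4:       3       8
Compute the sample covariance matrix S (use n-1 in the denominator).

Step 1 — column means:
  mean(U) = (8 + 8 + 7 + 3) / 4 = 26/4 = 6.5
  mean(V) = (6 + 7 + 6 + 8) / 4 = 27/4 = 6.75

Step 2 — sample covariance S[i,j] = (1/(n-1)) · Σ_k (x_{k,i} - mean_i) · (x_{k,j} - mean_j), with n-1 = 3.
  S[U,U] = ((1.5)·(1.5) + (1.5)·(1.5) + (0.5)·(0.5) + (-3.5)·(-3.5)) / 3 = 17/3 = 5.6667
  S[U,V] = ((1.5)·(-0.75) + (1.5)·(0.25) + (0.5)·(-0.75) + (-3.5)·(1.25)) / 3 = -5.5/3 = -1.8333
  S[V,V] = ((-0.75)·(-0.75) + (0.25)·(0.25) + (-0.75)·(-0.75) + (1.25)·(1.25)) / 3 = 2.75/3 = 0.9167

S is symmetric (S[j,i] = S[i,j]). Assembling:

S = [[5.6667, -1.8333],
 [-1.8333, 0.9167]]


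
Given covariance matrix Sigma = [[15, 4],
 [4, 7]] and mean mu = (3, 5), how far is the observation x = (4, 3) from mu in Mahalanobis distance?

Step 1 — centre the observation: (x - mu) = (1, -2).

Step 2 — invert Sigma. det(Sigma) = 15·7 - (4)² = 89.
  Sigma^{-1} = (1/det) · [[d, -b], [-b, a]] = [[0.0787, -0.0449],
 [-0.0449, 0.1685]].

Step 3 — form the quadratic (x - mu)^T · Sigma^{-1} · (x - mu):
  Sigma^{-1} · (x - mu) = (0.1685, -0.382).
  (x - mu)^T · [Sigma^{-1} · (x - mu)] = (1)·(0.1685) + (-2)·(-0.382) = 0.9326.

Step 4 — take square root: d = √(0.9326) ≈ 0.9657.

d(x, mu) = √(0.9326) ≈ 0.9657


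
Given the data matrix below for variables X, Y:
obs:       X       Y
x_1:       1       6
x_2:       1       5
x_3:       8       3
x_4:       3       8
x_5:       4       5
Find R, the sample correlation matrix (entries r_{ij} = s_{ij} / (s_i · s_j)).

Step 1 — column means:
  mean(X) = (1 + 1 + 8 + 3 + 4) / 5 = 17/5 = 3.4
  mean(Y) = (6 + 5 + 3 + 8 + 5) / 5 = 27/5 = 5.4

Step 2 — sample variances and covariances s[i,j] = (1/(n-1)) · Σ_k (x_{k,i} - mean_i) · (x_{k,j} - mean_j), with n-1 = 4:
  s[X,X] = ((-2.4)·(-2.4) + (-2.4)·(-2.4) + (4.6)·(4.6) + (-0.4)·(-0.4) + (0.6)·(0.6)) / 4 = 33.2/4 = 8.3
  s[X,Y] = ((-2.4)·(0.6) + (-2.4)·(-0.4) + (4.6)·(-2.4) + (-0.4)·(2.6) + (0.6)·(-0.4)) / 4 = -12.8/4 = -3.2
  s[Y,Y] = ((0.6)·(0.6) + (-0.4)·(-0.4) + (-2.4)·(-2.4) + (2.6)·(2.6) + (-0.4)·(-0.4)) / 4 = 13.2/4 = 3.3
  Sample standard deviations s_i = √(s[i,i]):
  s(X) = √(8.3) = 2.881
  s(Y) = √(3.3) = 1.8166

Step 3 — r_{ij} = s_{ij} / (s_i · s_j):
  r[X,X] = 1 (diagonal).
  r[X,Y] = -3.2 / (2.881 · 1.8166) = -3.2 / 5.2335 = -0.6114
  r[Y,Y] = 1 (diagonal).

R is symmetric with unit diagonal. Assembling:

R = [[1, -0.6114],
 [-0.6114, 1]]


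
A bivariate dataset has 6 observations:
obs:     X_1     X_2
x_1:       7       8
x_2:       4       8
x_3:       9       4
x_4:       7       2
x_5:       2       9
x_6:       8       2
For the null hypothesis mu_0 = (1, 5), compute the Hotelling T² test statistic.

Step 1 — sample mean vector:
  mean(X_1) = (7 + 4 + 9 + 7 + 2 + 8) / 6 = 37/6 = 6.1667
  mean(X_2) = (8 + 8 + 4 + 2 + 9 + 2) / 6 = 33/6 = 5.5
  x̄ = (6.1667, 5.5),  deviation x̄ - mu_0 = (6.1667, 5.5) - (1, 5) = (5.1667, 0.5).

Step 2 — sample covariance matrix, S[i,j] = (1/(n-1)) · Σ_k (x_{k,i} - mean_i) · (x_{k,j} - mean_j), divisor n-1 = 5:
  S[X_1,X_1] = ((0.8333)·(0.8333) + (-2.1667)·(-2.1667) + (2.8333)·(2.8333) + (0.8333)·(0.8333) + (-4.1667)·(-4.1667) + (1.8333)·(1.8333)) / 5 = 34.8333/5 = 6.9667
  S[X_1,X_2] = ((0.8333)·(2.5) + (-2.1667)·(2.5) + (2.8333)·(-1.5) + (0.8333)·(-3.5) + (-4.1667)·(3.5) + (1.8333)·(-3.5)) / 5 = -31.5/5 = -6.3
  S[X_2,X_2] = ((2.5)·(2.5) + (2.5)·(2.5) + (-1.5)·(-1.5) + (-3.5)·(-3.5) + (3.5)·(3.5) + (-3.5)·(-3.5)) / 5 = 51.5/5 = 10.3
  S = [[6.9667, -6.3],
 [-6.3, 10.3]].

Step 3 — invert S. det(S) = 6.9667·10.3 - (-6.3)² = 32.0667.
  S^{-1} = (1/det) · [[d, -b], [-b, a]] = [[0.3212, 0.1965],
 [0.1965, 0.2173]].

Step 4 — quadratic form (x̄ - mu_0)^T · S^{-1} · (x̄ - mu_0):
  S^{-1} · (x̄ - mu_0) = (1.7578, 1.1237),
  (x̄ - mu_0)^T · [...] = (5.1667)·(1.7578) + (0.5)·(1.1237) = 9.6438.

Step 5 — scale by n: T² = 6 · 9.6438 = 57.8628.

T² ≈ 57.8628


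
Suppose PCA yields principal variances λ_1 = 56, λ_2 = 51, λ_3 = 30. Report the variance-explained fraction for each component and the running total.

Step 1 — total variance = trace(Sigma) = Σ λ_i = 56 + 51 + 30 = 137.

Step 2 — fraction explained by component i = λ_i / Σ λ:
  PC1: 56/137 = 0.4088
  PC2: 51/137 = 0.3723
  PC3: 30/137 = 0.219

Step 3 — cumulative fraction after k components = (λ_1 + ... + λ_k) / Σ λ:
  k = 1: 56/137 = 0.4088
  k = 2: (56 + 51)/137 = 107/137 = 0.781
  k = 3: (56 + 51 + 30)/137 = 137/137 = 1

Summary (fraction, with percent):

explained: PC1 0.4088 (40.88%), PC2 0.3723 (37.23%), PC3 0.219 (21.9%);  cumulative: 0.4088, 0.781, 1


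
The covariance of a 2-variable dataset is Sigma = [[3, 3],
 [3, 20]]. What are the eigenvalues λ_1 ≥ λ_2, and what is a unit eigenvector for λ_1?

Step 1 — characteristic polynomial of 2×2 Sigma:
  det(Sigma - λI) = λ² - trace · λ + det = 0.
  trace = 3 + 20 = 23, det = 3·20 - (3)² = 51.
Step 2 — discriminant:
  Δ = trace² - 4·det = 529 - 204 = 325.
Step 3 — eigenvalues:
  λ = (trace ± √Δ)/2 = (23 ± 18.0278)/2,
  λ_1 = 20.5139,  λ_2 = 2.4861.

Step 4 — unit eigenvector for λ_1: solve (Sigma - λ_1 I)v = 0. First row:
  (3 - 20.5139)·v_x + (3)·v_y = 0, i.e. (-17.5139)·v_x + (3)·v_y = 0,
  so v ∝ (b, λ_1 - a) = (3, 17.5139) = u.
  ||u|| = √((3)² + (17.5139)²) = √(315.7359) ≈ 17.769,
  v_1 = u/||u|| ≈ (0.1688, 0.9856) (||v_1|| = 1).

λ_1 = 20.5139,  λ_2 = 2.4861;  v_1 ≈ (0.1688, 0.9856)


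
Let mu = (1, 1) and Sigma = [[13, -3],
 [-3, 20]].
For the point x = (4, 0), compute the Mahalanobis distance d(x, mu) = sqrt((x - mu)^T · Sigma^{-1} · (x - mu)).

Step 1 — centre the observation: (x - mu) = (3, -1).

Step 2 — invert Sigma. det(Sigma) = 13·20 - (-3)² = 251.
  Sigma^{-1} = (1/det) · [[d, -b], [-b, a]] = [[0.0797, 0.012],
 [0.012, 0.0518]].

Step 3 — form the quadratic (x - mu)^T · Sigma^{-1} · (x - mu):
  Sigma^{-1} · (x - mu) = (0.2271, -0.0159).
  (x - mu)^T · [Sigma^{-1} · (x - mu)] = (3)·(0.2271) + (-1)·(-0.0159) = 0.6972.

Step 4 — take square root: d = √(0.6972) ≈ 0.835.

d(x, mu) = √(0.6972) ≈ 0.835


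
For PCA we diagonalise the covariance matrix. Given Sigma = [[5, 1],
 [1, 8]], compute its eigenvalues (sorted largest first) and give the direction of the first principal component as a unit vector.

Step 1 — characteristic polynomial of 2×2 Sigma:
  det(Sigma - λI) = λ² - trace · λ + det = 0.
  trace = 5 + 8 = 13, det = 5·8 - (1)² = 39.
Step 2 — discriminant:
  Δ = trace² - 4·det = 169 - 156 = 13.
Step 3 — eigenvalues:
  λ = (trace ± √Δ)/2 = (13 ± 3.6056)/2,
  λ_1 = 8.3028,  λ_2 = 4.6972.

Step 4 — unit eigenvector for λ_1: solve (Sigma - λ_1 I)v = 0. First row:
  (5 - 8.3028)·v_x + (1)·v_y = 0, i.e. (-3.3028)·v_x + (1)·v_y = 0,
  so v ∝ (b, λ_1 - a) = (1, 3.3028) = u.
  ||u|| = √((1)² + (3.3028)²) = √(11.9083) ≈ 3.4508,
  v_1 = u/||u|| ≈ (0.2898, 0.9571) (||v_1|| = 1).

λ_1 = 8.3028,  λ_2 = 4.6972;  v_1 ≈ (0.2898, 0.9571)


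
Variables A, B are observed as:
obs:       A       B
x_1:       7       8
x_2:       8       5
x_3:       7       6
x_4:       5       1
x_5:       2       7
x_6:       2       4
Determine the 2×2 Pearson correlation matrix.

Step 1 — column means:
  mean(A) = (7 + 8 + 7 + 5 + 2 + 2) / 6 = 31/6 = 5.1667
  mean(B) = (8 + 5 + 6 + 1 + 7 + 4) / 6 = 31/6 = 5.1667

Step 2 — sample variances and covariances s[i,j] = (1/(n-1)) · Σ_k (x_{k,i} - mean_i) · (x_{k,j} - mean_j), with n-1 = 5:
  s[A,A] = ((1.8333)·(1.8333) + (2.8333)·(2.8333) + (1.8333)·(1.8333) + (-0.1667)·(-0.1667) + (-3.1667)·(-3.1667) + (-3.1667)·(-3.1667)) / 5 = 34.8333/5 = 6.9667
  s[A,B] = ((1.8333)·(2.8333) + (2.8333)·(-0.1667) + (1.8333)·(0.8333) + (-0.1667)·(-4.1667) + (-3.1667)·(1.8333) + (-3.1667)·(-1.1667)) / 5 = 4.8333/5 = 0.9667
  s[B,B] = ((2.8333)·(2.8333) + (-0.1667)·(-0.1667) + (0.8333)·(0.8333) + (-4.1667)·(-4.1667) + (1.8333)·(1.8333) + (-1.1667)·(-1.1667)) / 5 = 30.8333/5 = 6.1667
  Sample standard deviations s_i = √(s[i,i]):
  s(A) = √(6.9667) = 2.6394
  s(B) = √(6.1667) = 2.4833

Step 3 — r_{ij} = s_{ij} / (s_i · s_j):
  r[A,A] = 1 (diagonal).
  r[A,B] = 0.9667 / (2.6394 · 2.4833) = 0.9667 / 6.5545 = 0.1475
  r[B,B] = 1 (diagonal).

R is symmetric with unit diagonal. Assembling:

R = [[1, 0.1475],
 [0.1475, 1]]


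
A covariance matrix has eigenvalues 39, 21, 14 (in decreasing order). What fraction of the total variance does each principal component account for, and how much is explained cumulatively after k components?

Step 1 — total variance = trace(Sigma) = Σ λ_i = 39 + 21 + 14 = 74.

Step 2 — fraction explained by component i = λ_i / Σ λ:
  PC1: 39/74 = 0.527
  PC2: 21/74 = 0.2838
  PC3: 14/74 = 0.1892

Step 3 — cumulative fraction after k components = (λ_1 + ... + λ_k) / Σ λ:
  k = 1: 39/74 = 0.527
  k = 2: (39 + 21)/74 = 60/74 = 0.8108
  k = 3: (39 + 21 + 14)/74 = 74/74 = 1

Summary (fraction, with percent):

explained: PC1 0.527 (52.7%), PC2 0.2838 (28.38%), PC3 0.1892 (18.92%);  cumulative: 0.527, 0.8108, 1


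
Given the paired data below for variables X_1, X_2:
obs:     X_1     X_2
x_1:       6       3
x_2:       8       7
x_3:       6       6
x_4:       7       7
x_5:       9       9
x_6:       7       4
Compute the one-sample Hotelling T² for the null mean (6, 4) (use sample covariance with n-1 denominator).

Step 1 — sample mean vector:
  mean(X_1) = (6 + 8 + 6 + 7 + 9 + 7) / 6 = 43/6 = 7.1667
  mean(X_2) = (3 + 7 + 6 + 7 + 9 + 4) / 6 = 36/6 = 6
  x̄ = (7.1667, 6),  deviation x̄ - mu_0 = (7.1667, 6) - (6, 4) = (1.1667, 2).

Step 2 — sample covariance matrix, S[i,j] = (1/(n-1)) · Σ_k (x_{k,i} - mean_i) · (x_{k,j} - mean_j), divisor n-1 = 5:
  S[X_1,X_1] = ((-1.1667)·(-1.1667) + (0.8333)·(0.8333) + (-1.1667)·(-1.1667) + (-0.1667)·(-0.1667) + (1.8333)·(1.8333) + (-0.1667)·(-0.1667)) / 5 = 6.8333/5 = 1.3667
  S[X_1,X_2] = ((-1.1667)·(-3) + (0.8333)·(1) + (-1.1667)·(0) + (-0.1667)·(1) + (1.8333)·(3) + (-0.1667)·(-2)) / 5 = 10/5 = 2
  S[X_2,X_2] = ((-3)·(-3) + (1)·(1) + (0)·(0) + (1)·(1) + (3)·(3) + (-2)·(-2)) / 5 = 24/5 = 4.8
  S = [[1.3667, 2],
 [2, 4.8]].

Step 3 — invert S. det(S) = 1.3667·4.8 - (2)² = 2.56.
  S^{-1} = (1/det) · [[d, -b], [-b, a]] = [[1.875, -0.7812],
 [-0.7812, 0.5339]].

Step 4 — quadratic form (x̄ - mu_0)^T · S^{-1} · (x̄ - mu_0):
  S^{-1} · (x̄ - mu_0) = (0.625, 0.1562),
  (x̄ - mu_0)^T · [...] = (1.1667)·(0.625) + (2)·(0.1562) = 1.0417.

Step 5 — scale by n: T² = 6 · 1.0417 = 6.25.

T² ≈ 6.25


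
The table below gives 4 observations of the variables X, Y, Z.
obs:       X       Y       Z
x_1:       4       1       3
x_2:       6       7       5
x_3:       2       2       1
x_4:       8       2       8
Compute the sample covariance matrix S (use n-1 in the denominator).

Step 1 — column means:
  mean(X) = (4 + 6 + 2 + 8) / 4 = 20/4 = 5
  mean(Y) = (1 + 7 + 2 + 2) / 4 = 12/4 = 3
  mean(Z) = (3 + 5 + 1 + 8) / 4 = 17/4 = 4.25

Step 2 — sample covariance S[i,j] = (1/(n-1)) · Σ_k (x_{k,i} - mean_i) · (x_{k,j} - mean_j), with n-1 = 3.
  S[X,X] = ((-1)·(-1) + (1)·(1) + (-3)·(-3) + (3)·(3)) / 3 = 20/3 = 6.6667
  S[X,Y] = ((-1)·(-2) + (1)·(4) + (-3)·(-1) + (3)·(-1)) / 3 = 6/3 = 2
  S[X,Z] = ((-1)·(-1.25) + (1)·(0.75) + (-3)·(-3.25) + (3)·(3.75)) / 3 = 23/3 = 7.6667
  S[Y,Y] = ((-2)·(-2) + (4)·(4) + (-1)·(-1) + (-1)·(-1)) / 3 = 22/3 = 7.3333
  S[Y,Z] = ((-2)·(-1.25) + (4)·(0.75) + (-1)·(-3.25) + (-1)·(3.75)) / 3 = 5/3 = 1.6667
  S[Z,Z] = ((-1.25)·(-1.25) + (0.75)·(0.75) + (-3.25)·(-3.25) + (3.75)·(3.75)) / 3 = 26.75/3 = 8.9167

S is symmetric (S[j,i] = S[i,j]). Assembling:

S = [[6.6667, 2, 7.6667],
 [2, 7.3333, 1.6667],
 [7.6667, 1.6667, 8.9167]]


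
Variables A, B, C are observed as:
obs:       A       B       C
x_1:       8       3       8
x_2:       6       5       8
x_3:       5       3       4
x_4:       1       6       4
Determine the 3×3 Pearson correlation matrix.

Step 1 — column means:
  mean(A) = (8 + 6 + 5 + 1) / 4 = 20/4 = 5
  mean(B) = (3 + 5 + 3 + 6) / 4 = 17/4 = 4.25
  mean(C) = (8 + 8 + 4 + 4) / 4 = 24/4 = 6

Step 2 — sample variances and covariances s[i,j] = (1/(n-1)) · Σ_k (x_{k,i} - mean_i) · (x_{k,j} - mean_j), with n-1 = 3:
  s[A,A] = ((3)·(3) + (1)·(1) + (0)·(0) + (-4)·(-4)) / 3 = 26/3 = 8.6667
  s[A,B] = ((3)·(-1.25) + (1)·(0.75) + (0)·(-1.25) + (-4)·(1.75)) / 3 = -10/3 = -3.3333
  s[A,C] = ((3)·(2) + (1)·(2) + (0)·(-2) + (-4)·(-2)) / 3 = 16/3 = 5.3333
  s[B,B] = ((-1.25)·(-1.25) + (0.75)·(0.75) + (-1.25)·(-1.25) + (1.75)·(1.75)) / 3 = 6.75/3 = 2.25
  s[B,C] = ((-1.25)·(2) + (0.75)·(2) + (-1.25)·(-2) + (1.75)·(-2)) / 3 = -2/3 = -0.6667
  s[C,C] = ((2)·(2) + (2)·(2) + (-2)·(-2) + (-2)·(-2)) / 3 = 16/3 = 5.3333
  Sample standard deviations s_i = √(s[i,i]):
  s(A) = √(8.6667) = 2.9439
  s(B) = √(2.25) = 1.5
  s(C) = √(5.3333) = 2.3094

Step 3 — r_{ij} = s_{ij} / (s_i · s_j):
  r[A,A] = 1 (diagonal).
  r[A,B] = -3.3333 / (2.9439 · 1.5) = -3.3333 / 4.4159 = -0.7549
  r[A,C] = 5.3333 / (2.9439 · 2.3094) = 5.3333 / 6.7987 = 0.7845
  r[B,B] = 1 (diagonal).
  r[B,C] = -0.6667 / (1.5 · 2.3094) = -0.6667 / 3.4641 = -0.1925
  r[C,C] = 1 (diagonal).

R is symmetric with unit diagonal. Assembling:

R = [[1, -0.7549, 0.7845],
 [-0.7549, 1, -0.1925],
 [0.7845, -0.1925, 1]]


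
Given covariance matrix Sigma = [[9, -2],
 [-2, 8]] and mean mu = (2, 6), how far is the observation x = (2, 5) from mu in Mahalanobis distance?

Step 1 — centre the observation: (x - mu) = (0, -1).

Step 2 — invert Sigma. det(Sigma) = 9·8 - (-2)² = 68.
  Sigma^{-1} = (1/det) · [[d, -b], [-b, a]] = [[0.1176, 0.0294],
 [0.0294, 0.1324]].

Step 3 — form the quadratic (x - mu)^T · Sigma^{-1} · (x - mu):
  Sigma^{-1} · (x - mu) = (-0.0294, -0.1324).
  (x - mu)^T · [Sigma^{-1} · (x - mu)] = (0)·(-0.0294) + (-1)·(-0.1324) = 0.1324.

Step 4 — take square root: d = √(0.1324) ≈ 0.3638.

d(x, mu) = √(0.1324) ≈ 0.3638
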